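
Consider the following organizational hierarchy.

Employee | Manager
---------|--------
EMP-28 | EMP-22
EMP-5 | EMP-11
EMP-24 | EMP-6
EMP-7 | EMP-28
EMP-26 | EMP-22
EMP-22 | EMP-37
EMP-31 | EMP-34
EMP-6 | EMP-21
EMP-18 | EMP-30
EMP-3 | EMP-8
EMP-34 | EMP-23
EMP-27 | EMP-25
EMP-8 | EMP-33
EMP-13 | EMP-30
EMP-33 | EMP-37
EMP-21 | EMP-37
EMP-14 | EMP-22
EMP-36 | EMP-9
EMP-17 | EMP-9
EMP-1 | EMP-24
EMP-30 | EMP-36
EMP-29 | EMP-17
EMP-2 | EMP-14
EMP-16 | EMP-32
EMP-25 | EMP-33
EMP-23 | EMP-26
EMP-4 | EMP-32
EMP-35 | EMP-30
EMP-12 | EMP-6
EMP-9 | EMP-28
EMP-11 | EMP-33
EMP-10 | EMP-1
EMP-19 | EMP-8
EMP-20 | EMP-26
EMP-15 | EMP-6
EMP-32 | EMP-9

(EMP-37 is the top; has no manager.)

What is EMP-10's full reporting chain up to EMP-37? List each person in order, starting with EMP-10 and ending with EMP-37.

EMP-10 reports to EMP-1. EMP-1 reports to EMP-24. EMP-24 reports to EMP-6. EMP-6 reports to EMP-21. EMP-21 reports to EMP-37. EMP-37 is at the top.

EMP-10 -> EMP-1 -> EMP-24 -> EMP-6 -> EMP-21 -> EMP-37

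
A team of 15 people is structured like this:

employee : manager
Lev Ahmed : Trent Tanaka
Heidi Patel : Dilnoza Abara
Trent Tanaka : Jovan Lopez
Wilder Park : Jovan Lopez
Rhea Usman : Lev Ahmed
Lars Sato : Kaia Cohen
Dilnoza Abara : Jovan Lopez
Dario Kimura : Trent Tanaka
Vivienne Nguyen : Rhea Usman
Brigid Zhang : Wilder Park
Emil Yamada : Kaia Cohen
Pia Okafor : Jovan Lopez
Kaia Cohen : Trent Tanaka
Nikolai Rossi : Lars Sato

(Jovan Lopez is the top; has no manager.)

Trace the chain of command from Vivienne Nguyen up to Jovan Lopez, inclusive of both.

Vivienne Nguyen reports to Rhea Usman. Rhea Usman reports to Lev Ahmed. Lev Ahmed reports to Trent Tanaka. Trent Tanaka reports to Jovan Lopez. Jovan Lopez is at the top.

Vivienne Nguyen -> Rhea Usman -> Lev Ahmed -> Trent Tanaka -> Jovan Lopez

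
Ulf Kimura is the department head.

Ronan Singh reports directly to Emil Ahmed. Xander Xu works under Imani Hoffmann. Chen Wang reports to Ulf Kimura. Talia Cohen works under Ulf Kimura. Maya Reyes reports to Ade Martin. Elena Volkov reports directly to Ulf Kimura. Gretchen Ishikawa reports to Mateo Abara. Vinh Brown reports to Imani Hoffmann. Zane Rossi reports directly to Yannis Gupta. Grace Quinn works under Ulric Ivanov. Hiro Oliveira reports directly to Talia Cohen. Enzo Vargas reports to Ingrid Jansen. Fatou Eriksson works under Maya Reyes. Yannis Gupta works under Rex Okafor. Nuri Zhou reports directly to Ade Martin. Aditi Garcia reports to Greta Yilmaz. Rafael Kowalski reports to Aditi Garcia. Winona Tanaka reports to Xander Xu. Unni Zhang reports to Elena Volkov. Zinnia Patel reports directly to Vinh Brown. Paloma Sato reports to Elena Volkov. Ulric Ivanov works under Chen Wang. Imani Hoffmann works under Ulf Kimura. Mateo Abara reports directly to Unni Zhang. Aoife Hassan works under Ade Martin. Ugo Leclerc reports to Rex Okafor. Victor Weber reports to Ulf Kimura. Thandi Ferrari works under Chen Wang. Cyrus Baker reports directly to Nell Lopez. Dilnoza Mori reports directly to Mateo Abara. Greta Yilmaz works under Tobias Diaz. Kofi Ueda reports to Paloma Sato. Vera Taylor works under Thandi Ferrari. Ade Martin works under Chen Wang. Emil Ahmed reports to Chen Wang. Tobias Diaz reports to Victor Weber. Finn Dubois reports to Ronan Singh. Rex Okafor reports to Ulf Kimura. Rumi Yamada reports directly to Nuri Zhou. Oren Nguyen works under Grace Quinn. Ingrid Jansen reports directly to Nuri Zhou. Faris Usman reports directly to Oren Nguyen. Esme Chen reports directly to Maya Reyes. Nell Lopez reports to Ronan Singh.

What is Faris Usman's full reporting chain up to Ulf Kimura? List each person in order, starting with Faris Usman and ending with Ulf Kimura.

Faris Usman reports to Oren Nguyen. Oren Nguyen reports to Grace Quinn. Grace Quinn reports to Ulric Ivanov. Ulric Ivanov reports to Chen Wang. Chen Wang reports to Ulf Kimura. Ulf Kimura is at the top.

Faris Usman -> Oren Nguyen -> Grace Quinn -> Ulric Ivanov -> Chen Wang -> Ulf Kimura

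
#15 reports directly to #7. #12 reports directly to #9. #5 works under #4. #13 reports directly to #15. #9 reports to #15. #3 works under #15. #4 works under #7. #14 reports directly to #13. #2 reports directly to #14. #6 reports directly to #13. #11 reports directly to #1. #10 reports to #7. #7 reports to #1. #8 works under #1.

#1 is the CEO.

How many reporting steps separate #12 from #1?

Chain from #12 up to #1: #12 → #9 → #15 → #7 → #1. That is 4 steps up, so #12 is 4 levels below #1.

4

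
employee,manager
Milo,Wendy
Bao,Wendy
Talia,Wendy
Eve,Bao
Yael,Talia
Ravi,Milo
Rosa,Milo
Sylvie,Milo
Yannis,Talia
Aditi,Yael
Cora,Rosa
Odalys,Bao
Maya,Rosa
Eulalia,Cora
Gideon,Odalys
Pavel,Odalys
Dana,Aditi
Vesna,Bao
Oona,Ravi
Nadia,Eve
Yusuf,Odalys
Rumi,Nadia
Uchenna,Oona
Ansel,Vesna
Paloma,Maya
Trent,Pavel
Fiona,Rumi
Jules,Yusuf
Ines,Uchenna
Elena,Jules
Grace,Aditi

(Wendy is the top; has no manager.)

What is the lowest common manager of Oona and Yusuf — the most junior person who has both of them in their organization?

Wendy

Oona's chain of managers is Ravi, Milo, Wendy. Yusuf's chain of managers is Odalys, Bao, Wendy. The first manager that appears in both chains is Wendy.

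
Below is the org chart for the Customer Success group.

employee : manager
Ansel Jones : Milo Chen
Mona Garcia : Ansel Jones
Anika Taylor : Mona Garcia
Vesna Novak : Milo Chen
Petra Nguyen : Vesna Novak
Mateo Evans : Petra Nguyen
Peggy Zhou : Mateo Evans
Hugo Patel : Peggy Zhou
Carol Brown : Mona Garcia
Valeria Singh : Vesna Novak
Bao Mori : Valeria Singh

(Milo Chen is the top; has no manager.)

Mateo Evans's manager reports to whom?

Mateo Evans reports to Petra Nguyen, and Petra Nguyen reports to Vesna Novak. So Mateo Evans's skip-level manager is Vesna Novak.

Vesna Novak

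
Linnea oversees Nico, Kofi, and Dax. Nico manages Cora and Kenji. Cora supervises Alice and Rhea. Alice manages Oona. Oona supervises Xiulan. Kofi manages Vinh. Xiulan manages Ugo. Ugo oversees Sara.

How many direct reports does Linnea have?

Linnea directly manages Nico, Kofi, Dax. That is 3 direct reports.

3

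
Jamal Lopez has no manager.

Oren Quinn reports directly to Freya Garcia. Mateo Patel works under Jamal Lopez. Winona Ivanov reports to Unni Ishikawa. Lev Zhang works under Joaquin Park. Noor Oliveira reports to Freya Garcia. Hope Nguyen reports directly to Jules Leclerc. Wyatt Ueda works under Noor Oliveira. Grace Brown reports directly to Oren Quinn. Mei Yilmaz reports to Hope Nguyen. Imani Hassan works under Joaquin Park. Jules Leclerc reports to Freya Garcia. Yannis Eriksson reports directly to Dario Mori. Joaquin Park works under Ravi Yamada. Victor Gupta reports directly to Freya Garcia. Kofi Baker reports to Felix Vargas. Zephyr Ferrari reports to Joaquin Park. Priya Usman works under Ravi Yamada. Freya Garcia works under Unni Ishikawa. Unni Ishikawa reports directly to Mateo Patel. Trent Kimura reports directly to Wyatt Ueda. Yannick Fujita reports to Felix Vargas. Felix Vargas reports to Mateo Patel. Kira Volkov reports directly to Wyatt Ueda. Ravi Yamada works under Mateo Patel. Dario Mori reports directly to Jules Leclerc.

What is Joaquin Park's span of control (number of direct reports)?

3

Joaquin Park directly manages Lev Zhang, Imani Hassan, Zephyr Ferrari. That is 3 direct reports.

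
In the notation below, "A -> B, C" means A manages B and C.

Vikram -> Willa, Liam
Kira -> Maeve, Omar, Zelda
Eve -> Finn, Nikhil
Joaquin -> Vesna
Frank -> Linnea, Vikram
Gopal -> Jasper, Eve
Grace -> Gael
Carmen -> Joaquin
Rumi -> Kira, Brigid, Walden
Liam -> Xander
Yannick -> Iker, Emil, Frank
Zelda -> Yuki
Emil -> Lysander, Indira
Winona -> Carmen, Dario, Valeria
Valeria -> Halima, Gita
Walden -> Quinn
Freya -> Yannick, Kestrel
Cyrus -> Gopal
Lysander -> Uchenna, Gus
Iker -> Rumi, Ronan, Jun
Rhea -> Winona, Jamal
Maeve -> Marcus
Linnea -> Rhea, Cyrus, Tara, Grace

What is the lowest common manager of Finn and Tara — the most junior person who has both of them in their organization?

Finn's chain of managers is Eve, Gopal, Cyrus, Linnea, Frank, Yannick, Freya. Tara's chain of managers is Linnea, Frank, Yannick, Freya. The first manager that appears in both chains is Linnea.

Linnea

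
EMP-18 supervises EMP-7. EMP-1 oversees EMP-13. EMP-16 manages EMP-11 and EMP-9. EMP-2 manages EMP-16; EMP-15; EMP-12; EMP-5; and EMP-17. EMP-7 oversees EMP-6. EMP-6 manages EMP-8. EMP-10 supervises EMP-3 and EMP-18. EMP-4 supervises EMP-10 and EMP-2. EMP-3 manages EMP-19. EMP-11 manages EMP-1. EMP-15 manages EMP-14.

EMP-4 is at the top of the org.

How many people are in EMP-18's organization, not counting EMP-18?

3

EMP-18 directly manages EMP-7. Under EMP-7: EMP-6, EMP-8 (2). That's 3 in total.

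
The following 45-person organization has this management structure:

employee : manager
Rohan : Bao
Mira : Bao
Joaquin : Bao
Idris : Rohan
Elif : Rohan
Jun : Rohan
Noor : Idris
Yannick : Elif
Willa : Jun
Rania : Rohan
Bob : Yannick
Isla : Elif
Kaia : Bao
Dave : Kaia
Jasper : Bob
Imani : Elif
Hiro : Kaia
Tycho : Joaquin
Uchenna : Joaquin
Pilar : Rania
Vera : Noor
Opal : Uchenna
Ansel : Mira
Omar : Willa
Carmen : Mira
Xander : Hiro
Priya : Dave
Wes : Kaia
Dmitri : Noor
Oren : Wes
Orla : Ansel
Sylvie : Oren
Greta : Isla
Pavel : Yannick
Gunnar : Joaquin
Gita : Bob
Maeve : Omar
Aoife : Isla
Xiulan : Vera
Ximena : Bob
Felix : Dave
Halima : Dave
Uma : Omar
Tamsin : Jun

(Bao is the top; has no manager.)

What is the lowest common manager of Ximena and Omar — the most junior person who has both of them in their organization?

Ximena's chain of managers is Bob, Yannick, Elif, Rohan, Bao. Omar's chain of managers is Willa, Jun, Rohan, Bao. The first manager that appears in both chains is Rohan.

Rohan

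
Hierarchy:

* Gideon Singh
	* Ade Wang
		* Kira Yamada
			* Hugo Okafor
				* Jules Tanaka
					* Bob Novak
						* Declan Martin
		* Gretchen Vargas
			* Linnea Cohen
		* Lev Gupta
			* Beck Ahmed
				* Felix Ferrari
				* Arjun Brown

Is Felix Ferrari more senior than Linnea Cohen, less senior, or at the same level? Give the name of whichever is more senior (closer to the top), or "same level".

Linnea Cohen

Felix Ferrari is 4 levels below Gideon Singh; Linnea Cohen is 3. Linnea Cohen is higher.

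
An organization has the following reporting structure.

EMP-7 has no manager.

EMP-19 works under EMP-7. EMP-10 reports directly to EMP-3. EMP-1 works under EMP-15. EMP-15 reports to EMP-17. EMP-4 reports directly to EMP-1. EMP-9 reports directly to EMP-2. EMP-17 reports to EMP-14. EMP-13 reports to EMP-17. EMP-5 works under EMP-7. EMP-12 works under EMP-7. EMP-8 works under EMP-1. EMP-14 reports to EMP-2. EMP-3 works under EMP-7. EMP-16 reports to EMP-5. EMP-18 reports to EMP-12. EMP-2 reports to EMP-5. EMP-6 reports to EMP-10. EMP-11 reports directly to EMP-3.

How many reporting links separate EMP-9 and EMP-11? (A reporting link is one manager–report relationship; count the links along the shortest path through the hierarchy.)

EMP-9 is 3 levels below EMP-7, and EMP-11 is 2 levels below EMP-7 (their lowest common manager). The shortest path runs up from EMP-9 to EMP-7 and back down to EMP-11: 3 + 2 = 5 links.

5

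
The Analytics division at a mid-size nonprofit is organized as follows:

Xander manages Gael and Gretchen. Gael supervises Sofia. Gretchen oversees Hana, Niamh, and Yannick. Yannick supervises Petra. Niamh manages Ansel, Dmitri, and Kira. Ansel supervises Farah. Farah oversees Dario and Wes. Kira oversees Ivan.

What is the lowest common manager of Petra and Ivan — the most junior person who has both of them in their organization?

Petra's chain of managers is Yannick, Gretchen, Xander. Ivan's chain of managers is Kira, Niamh, Gretchen, Xander. The first manager that appears in both chains is Gretchen.

Gretchen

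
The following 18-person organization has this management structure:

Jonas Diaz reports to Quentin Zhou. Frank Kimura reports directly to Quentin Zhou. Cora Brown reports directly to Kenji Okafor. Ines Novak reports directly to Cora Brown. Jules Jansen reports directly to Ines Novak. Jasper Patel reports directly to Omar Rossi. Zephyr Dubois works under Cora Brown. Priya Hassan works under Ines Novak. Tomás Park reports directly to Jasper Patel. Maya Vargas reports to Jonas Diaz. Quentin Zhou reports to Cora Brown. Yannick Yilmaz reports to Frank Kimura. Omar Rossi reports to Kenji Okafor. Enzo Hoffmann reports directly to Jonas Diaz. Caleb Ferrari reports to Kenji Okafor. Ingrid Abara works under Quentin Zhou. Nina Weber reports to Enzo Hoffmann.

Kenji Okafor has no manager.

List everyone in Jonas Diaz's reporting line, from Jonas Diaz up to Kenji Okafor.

Jonas Diaz reports to Quentin Zhou. Quentin Zhou reports to Cora Brown. Cora Brown reports to Kenji Okafor. Kenji Okafor is at the top.

Jonas Diaz -> Quentin Zhou -> Cora Brown -> Kenji Okafor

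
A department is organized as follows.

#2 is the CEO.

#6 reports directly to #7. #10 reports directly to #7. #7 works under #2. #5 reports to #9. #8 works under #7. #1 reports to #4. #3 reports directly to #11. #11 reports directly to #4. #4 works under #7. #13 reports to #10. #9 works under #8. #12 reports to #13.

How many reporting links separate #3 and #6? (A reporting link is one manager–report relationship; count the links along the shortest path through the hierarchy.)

#3 is 3 levels below #7, and #6 is 1 level below #7 (their lowest common manager). The shortest path runs up from #3 to #7 and back down to #6: 3 + 1 = 4 links.

4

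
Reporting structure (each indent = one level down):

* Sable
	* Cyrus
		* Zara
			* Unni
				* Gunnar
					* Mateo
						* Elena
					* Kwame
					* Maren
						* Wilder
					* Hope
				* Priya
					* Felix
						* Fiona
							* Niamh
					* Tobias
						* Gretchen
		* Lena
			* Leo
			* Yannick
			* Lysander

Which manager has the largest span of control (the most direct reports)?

Direct-report counts: Sable has 1; Cyrus has 2; Lena has 3; Zara has 1; Unni has 2; Priya has 2; Tobias has 1; Felix has 1; Fiona has 1; Gunnar has 4; Maren has 1; Mateo has 1. The largest is 4, held by Gunnar.

Gunnar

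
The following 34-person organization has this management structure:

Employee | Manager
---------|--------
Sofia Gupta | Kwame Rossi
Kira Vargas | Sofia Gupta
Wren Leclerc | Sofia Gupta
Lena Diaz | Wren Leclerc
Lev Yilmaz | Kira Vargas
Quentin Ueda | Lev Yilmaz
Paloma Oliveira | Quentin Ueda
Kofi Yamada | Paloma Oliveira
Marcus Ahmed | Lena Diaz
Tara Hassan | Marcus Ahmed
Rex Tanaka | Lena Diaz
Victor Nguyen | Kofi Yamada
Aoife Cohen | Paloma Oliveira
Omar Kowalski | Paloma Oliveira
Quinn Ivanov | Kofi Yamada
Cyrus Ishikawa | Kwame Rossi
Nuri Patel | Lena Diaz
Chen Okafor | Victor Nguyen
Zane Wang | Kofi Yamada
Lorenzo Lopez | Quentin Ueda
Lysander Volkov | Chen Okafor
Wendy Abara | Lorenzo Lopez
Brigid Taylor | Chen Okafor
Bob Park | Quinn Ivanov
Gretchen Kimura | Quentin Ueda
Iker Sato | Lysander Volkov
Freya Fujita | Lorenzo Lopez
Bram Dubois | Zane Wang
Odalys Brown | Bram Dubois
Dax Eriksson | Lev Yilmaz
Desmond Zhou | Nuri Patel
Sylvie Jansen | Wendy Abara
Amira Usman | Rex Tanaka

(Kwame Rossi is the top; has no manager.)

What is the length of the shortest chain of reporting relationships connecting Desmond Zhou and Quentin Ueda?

Desmond Zhou is 4 levels below Sofia Gupta, and Quentin Ueda is 3 levels below Sofia Gupta (their lowest common manager). The shortest path runs up from Desmond Zhou to Sofia Gupta and back down to Quentin Ueda: 4 + 3 = 7 links.

7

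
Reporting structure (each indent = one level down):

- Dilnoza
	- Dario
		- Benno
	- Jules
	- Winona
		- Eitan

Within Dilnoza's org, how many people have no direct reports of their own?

3

The people in Dilnoza's organization with no one reporting to them are Eitan, Jules, Benno. That is 3.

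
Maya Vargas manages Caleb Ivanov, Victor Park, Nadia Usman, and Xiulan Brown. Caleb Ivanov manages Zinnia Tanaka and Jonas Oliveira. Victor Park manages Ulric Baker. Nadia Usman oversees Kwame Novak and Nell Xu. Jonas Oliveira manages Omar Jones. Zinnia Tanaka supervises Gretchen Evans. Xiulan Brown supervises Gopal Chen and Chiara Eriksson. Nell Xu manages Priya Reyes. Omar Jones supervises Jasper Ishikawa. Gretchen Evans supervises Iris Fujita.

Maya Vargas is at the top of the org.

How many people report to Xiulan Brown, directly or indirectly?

Xiulan Brown directly manages Gopal Chen, Chiara Eriksson. Gopal Chen has no reports. Chiara Eriksson has no reports. So Xiulan Brown's organization is 2 direct reports plus everyone under them: 1 + 1 = 2.

2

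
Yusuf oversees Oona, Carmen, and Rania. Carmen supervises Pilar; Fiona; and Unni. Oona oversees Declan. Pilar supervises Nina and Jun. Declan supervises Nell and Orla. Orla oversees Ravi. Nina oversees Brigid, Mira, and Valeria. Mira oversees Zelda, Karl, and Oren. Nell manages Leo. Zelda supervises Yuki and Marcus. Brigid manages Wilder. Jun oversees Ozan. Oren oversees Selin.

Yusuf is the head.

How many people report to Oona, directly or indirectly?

5

Oona directly manages Declan. Under Declan: Nell, Leo, Orla, Ravi (4). That's 5 in total.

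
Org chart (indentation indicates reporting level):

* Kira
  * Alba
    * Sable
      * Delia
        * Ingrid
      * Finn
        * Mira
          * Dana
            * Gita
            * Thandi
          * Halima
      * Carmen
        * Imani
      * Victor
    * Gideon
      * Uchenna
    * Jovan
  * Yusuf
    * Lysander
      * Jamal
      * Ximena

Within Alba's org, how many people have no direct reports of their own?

The people in Alba's organization with no one reporting to them are Jovan, Uchenna, Victor, Imani, Halima, Thandi, Gita, Ingrid. That is 8.

8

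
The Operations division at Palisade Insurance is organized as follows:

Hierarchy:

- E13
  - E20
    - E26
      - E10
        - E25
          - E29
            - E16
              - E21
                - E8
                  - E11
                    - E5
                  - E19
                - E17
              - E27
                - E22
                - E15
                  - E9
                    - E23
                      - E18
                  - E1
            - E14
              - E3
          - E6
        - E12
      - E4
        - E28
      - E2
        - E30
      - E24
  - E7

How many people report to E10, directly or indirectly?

E10 directly manages E25, E12. Under E25: E6, E29, E14, E3, E16, E27, E15, E1, E9, E23, E18, E22, E21, E17, E8, E19, E11, E5 (18). E12 has no reports. So E10's organization is 2 direct reports plus everyone under them: 19 + 1 = 20.

20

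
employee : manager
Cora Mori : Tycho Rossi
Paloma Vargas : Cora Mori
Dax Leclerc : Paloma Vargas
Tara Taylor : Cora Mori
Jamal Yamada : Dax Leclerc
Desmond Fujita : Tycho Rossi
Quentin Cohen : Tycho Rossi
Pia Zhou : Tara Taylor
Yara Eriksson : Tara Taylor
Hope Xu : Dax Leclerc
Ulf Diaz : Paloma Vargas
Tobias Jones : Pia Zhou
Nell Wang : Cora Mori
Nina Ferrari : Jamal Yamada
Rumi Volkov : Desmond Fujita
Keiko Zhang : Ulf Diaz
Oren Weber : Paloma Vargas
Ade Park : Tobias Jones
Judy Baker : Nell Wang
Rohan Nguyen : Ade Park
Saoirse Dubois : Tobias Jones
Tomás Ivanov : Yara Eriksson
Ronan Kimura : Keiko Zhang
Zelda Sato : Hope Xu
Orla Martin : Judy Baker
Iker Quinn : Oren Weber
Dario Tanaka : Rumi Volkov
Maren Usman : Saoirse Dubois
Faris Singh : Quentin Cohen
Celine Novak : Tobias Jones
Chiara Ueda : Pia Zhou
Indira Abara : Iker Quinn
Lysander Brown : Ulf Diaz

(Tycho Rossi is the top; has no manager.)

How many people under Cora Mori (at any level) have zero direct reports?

The people in Cora Mori's organization with no one reporting to them are Orla Martin, Tomás Ivanov, Chiara Ueda, Celine Novak, Maren Usman, Rohan Nguyen, Indira Abara, Lysander Brown, Ronan Kimura, Zelda Sato, Nina Ferrari. That is 11.

11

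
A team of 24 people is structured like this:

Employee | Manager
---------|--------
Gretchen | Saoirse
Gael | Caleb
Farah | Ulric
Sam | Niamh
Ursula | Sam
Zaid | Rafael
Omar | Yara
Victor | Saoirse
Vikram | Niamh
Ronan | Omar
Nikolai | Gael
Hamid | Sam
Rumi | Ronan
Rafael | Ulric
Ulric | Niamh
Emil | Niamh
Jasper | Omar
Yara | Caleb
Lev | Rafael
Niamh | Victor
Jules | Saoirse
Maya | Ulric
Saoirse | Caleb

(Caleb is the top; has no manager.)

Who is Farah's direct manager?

Farah reports directly to Ulric.

Ulric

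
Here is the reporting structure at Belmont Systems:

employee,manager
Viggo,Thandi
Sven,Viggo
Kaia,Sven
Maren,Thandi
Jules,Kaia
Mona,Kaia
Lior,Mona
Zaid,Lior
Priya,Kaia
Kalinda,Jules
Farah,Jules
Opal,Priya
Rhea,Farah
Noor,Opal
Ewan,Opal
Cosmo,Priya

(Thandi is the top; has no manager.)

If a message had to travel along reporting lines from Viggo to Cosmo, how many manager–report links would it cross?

Cosmo is in Viggo's organization: the chain from Cosmo up to Viggo is Cosmo → Priya → Kaia → Sven → Viggo, which is 4 links.

4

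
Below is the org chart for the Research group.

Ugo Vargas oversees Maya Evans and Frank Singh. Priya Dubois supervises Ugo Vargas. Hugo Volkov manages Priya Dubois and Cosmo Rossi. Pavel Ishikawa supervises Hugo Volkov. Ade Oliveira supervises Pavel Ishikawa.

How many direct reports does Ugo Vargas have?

Ugo Vargas directly manages Maya Evans, Frank Singh. That is 2 direct reports.

2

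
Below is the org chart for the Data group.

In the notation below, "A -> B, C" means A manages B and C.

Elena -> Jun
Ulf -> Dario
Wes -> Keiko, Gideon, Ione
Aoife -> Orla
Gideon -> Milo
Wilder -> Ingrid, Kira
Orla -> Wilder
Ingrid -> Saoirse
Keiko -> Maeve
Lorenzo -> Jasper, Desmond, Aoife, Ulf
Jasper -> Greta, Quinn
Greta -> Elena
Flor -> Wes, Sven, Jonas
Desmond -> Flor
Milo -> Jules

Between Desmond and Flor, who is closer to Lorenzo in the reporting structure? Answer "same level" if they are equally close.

Desmond

Desmond is 1 level below Lorenzo; Flor is 2. Desmond is higher.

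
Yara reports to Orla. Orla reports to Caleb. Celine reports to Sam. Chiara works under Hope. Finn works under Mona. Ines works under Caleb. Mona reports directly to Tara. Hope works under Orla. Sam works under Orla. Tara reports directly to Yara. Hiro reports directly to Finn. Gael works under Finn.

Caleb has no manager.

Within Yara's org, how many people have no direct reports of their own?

2

The people in Yara's organization with no one reporting to them are Hiro, Gael. That is 2.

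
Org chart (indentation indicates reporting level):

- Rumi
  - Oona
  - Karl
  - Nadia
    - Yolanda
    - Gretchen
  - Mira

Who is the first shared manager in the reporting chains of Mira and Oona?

Rumi

Mira's chain of managers is Rumi. Oona's chain of managers is Rumi. The first manager that appears in both chains is Rumi.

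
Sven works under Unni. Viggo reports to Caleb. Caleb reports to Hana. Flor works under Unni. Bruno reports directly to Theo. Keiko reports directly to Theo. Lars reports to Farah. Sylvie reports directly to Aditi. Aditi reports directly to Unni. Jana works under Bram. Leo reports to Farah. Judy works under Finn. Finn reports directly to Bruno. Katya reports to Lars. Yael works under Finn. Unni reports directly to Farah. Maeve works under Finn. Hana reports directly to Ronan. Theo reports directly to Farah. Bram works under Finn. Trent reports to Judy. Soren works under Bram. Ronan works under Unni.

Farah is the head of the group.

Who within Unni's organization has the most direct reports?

Direct-report counts within Unni's organization: Unni has 4; Ronan has 1; Hana has 1; Caleb has 1; Aditi has 1. The largest is 4, held by Unni.

Unni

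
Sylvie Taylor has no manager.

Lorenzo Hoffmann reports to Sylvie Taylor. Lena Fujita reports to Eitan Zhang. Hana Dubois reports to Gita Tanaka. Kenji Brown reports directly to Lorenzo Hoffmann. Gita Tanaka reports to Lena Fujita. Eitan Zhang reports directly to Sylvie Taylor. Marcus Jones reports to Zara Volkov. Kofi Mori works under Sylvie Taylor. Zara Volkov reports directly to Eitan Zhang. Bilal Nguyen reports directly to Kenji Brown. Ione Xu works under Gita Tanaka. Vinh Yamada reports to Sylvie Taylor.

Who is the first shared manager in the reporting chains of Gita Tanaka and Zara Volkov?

Eitan Zhang

Gita Tanaka's chain of managers is Lena Fujita, Eitan Zhang, Sylvie Taylor. Zara Volkov's chain of managers is Eitan Zhang, Sylvie Taylor. The first manager that appears in both chains is Eitan Zhang.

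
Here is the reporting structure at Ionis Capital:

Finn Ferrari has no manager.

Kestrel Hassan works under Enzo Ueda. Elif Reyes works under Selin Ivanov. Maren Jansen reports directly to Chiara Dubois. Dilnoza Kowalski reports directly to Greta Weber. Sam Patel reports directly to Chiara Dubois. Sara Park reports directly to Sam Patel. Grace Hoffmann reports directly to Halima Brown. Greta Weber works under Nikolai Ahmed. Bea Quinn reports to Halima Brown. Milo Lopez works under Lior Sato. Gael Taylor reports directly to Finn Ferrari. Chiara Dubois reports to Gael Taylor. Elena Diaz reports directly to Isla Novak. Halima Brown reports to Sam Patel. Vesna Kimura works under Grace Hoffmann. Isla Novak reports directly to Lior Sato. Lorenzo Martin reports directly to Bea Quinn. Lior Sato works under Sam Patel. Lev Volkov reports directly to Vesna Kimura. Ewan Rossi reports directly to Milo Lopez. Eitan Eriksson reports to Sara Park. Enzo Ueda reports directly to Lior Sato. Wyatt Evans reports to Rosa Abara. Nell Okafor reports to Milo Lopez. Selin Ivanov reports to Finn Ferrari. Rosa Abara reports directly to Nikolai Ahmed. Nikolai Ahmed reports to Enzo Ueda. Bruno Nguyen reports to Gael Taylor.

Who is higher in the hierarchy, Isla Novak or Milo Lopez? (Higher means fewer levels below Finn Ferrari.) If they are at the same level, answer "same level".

Both Isla Novak and Milo Lopez are 5 levels below Finn Ferrari.

same level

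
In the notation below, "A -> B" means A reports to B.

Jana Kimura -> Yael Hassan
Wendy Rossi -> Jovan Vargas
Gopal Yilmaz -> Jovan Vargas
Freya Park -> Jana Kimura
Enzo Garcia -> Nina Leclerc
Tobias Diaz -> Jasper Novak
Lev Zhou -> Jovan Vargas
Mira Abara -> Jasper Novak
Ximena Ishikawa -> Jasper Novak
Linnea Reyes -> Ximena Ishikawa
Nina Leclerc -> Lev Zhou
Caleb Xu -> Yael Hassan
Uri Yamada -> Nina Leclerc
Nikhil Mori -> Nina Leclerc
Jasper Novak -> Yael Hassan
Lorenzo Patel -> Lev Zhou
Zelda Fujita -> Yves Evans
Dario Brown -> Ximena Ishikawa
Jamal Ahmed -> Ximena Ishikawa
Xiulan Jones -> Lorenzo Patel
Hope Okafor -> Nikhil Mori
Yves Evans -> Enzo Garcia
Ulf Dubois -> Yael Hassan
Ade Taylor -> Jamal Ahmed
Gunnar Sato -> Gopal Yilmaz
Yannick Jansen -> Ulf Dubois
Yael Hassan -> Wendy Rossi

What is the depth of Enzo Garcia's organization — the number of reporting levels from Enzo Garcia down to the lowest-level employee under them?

2

The longest chain under Enzo Garcia runs Enzo Garcia → Yves Evans → Zelda Fujita, which is 2 levels below Enzo Garcia.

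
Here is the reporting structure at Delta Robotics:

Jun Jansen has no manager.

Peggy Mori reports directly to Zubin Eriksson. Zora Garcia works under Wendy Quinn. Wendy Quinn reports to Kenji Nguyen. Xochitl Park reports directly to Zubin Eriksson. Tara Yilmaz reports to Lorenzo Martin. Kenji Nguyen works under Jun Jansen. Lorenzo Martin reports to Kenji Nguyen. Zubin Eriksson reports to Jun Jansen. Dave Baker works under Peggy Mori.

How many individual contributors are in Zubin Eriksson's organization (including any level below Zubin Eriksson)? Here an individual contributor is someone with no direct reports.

2

The people in Zubin Eriksson's organization with no one reporting to them are Xochitl Park, Dave Baker. That is 2.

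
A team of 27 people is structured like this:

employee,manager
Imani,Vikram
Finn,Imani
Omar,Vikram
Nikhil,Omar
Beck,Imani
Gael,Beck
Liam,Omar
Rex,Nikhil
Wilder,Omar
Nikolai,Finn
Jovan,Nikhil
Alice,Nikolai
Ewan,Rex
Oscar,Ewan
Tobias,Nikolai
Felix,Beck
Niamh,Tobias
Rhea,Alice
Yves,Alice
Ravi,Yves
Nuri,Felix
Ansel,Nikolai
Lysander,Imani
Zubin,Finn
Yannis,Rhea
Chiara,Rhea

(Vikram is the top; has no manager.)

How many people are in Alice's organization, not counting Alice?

Alice directly manages Rhea, Yves. Under Rhea: Chiara, Yannis (2). Under Yves: Ravi (1). So Alice's organization is 2 direct reports plus everyone under them: 3 + 2 = 5.

5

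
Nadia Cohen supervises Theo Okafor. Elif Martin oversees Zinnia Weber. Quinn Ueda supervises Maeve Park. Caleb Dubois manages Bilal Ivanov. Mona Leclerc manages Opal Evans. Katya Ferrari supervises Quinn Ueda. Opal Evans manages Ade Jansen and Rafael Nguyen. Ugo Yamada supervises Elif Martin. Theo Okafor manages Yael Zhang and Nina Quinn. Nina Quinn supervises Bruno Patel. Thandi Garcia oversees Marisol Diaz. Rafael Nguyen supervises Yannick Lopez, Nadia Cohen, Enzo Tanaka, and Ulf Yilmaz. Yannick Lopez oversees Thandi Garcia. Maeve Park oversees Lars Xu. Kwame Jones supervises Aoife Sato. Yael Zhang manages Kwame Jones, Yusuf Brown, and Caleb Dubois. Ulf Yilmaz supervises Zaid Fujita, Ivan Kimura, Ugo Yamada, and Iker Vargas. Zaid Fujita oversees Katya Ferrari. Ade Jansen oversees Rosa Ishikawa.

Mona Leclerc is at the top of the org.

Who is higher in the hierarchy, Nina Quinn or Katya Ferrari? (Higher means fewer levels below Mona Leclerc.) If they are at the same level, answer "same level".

same level

Both Nina Quinn and Katya Ferrari are 5 levels below Mona Leclerc.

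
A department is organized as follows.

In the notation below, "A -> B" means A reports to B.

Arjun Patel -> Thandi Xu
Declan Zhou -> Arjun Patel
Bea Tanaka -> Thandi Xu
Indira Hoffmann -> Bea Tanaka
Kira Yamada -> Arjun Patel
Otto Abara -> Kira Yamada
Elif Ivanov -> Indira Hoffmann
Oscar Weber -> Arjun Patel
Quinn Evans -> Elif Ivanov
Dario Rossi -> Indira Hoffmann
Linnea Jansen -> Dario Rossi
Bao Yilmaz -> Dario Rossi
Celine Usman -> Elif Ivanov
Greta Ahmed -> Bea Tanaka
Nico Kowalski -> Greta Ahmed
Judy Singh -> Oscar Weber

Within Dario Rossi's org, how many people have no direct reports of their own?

2

The people in Dario Rossi's organization with no one reporting to them are Bao Yilmaz, Linnea Jansen. That is 2.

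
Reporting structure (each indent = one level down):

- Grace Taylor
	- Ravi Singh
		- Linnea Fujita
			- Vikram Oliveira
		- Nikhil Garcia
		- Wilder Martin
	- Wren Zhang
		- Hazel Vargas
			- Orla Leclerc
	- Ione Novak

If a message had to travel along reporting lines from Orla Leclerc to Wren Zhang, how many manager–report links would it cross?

Orla Leclerc is in Wren Zhang's organization: the chain from Orla Leclerc up to Wren Zhang is Orla Leclerc → Hazel Vargas → Wren Zhang, which is 2 links.

2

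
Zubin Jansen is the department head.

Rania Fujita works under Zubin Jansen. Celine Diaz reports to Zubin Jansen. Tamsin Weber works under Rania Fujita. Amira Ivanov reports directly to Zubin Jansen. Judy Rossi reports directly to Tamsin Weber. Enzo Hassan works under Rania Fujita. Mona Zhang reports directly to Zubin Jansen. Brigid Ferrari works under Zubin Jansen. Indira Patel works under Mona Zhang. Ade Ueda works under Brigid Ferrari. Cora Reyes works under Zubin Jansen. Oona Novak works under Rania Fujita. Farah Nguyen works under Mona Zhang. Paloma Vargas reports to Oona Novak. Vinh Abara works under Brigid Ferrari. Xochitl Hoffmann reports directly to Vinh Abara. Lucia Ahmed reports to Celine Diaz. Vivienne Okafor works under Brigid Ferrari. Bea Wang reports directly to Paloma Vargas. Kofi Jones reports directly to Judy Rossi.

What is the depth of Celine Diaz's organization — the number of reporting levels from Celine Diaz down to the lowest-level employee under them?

1

The longest chain under Celine Diaz runs Celine Diaz → Lucia Ahmed, which is 1 level below Celine Diaz.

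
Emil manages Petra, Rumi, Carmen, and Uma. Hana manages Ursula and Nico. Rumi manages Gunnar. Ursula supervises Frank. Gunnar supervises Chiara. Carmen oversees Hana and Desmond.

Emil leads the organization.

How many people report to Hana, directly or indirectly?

Hana directly manages Ursula, Nico. Under Ursula: Frank (1). Nico has no reports. So Hana's organization is 2 direct reports plus everyone under them: 2 + 1 = 3.

3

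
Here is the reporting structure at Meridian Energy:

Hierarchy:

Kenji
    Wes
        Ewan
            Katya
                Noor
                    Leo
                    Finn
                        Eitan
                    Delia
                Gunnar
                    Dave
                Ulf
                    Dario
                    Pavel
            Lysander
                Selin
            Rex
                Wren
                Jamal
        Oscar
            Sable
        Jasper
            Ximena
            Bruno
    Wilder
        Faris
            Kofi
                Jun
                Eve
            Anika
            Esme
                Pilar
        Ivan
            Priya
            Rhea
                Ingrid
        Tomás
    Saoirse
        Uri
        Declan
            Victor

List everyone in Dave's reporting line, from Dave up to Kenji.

Dave reports to Gunnar. Gunnar reports to Katya. Katya reports to Ewan. Ewan reports to Wes. Wes reports to Kenji. Kenji is at the top.

Dave -> Gunnar -> Katya -> Ewan -> Wes -> Kenji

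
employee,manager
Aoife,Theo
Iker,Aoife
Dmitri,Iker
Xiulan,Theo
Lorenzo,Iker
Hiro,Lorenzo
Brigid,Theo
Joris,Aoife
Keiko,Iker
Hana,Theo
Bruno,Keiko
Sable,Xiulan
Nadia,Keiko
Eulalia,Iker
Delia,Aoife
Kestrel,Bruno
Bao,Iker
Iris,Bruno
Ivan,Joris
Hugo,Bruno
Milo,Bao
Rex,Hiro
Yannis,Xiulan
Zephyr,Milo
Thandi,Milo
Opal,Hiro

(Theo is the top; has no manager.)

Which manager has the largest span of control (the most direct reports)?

Direct-report counts: Theo has 4; Xiulan has 2; Aoife has 3; Joris has 1; Iker has 5; Bao has 1; Milo has 2; Keiko has 2; Bruno has 3; Lorenzo has 1; Hiro has 2. The largest is 5, held by Iker.

Iker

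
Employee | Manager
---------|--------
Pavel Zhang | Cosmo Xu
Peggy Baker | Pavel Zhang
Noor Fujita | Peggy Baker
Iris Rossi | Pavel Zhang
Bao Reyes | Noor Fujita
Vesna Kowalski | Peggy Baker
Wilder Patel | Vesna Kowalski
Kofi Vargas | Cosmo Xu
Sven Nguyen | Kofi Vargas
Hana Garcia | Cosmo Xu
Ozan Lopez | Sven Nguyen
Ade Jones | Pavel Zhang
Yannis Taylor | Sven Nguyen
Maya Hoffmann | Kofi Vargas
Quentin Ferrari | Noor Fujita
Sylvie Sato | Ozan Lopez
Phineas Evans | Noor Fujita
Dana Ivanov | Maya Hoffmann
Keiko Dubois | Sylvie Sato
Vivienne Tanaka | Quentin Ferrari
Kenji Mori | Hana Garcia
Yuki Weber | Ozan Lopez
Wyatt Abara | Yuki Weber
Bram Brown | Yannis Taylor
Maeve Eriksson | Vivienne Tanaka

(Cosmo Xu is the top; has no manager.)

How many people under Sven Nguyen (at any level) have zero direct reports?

The people in Sven Nguyen's organization with no one reporting to them are Bram Brown, Wyatt Abara, Keiko Dubois. That is 3.

3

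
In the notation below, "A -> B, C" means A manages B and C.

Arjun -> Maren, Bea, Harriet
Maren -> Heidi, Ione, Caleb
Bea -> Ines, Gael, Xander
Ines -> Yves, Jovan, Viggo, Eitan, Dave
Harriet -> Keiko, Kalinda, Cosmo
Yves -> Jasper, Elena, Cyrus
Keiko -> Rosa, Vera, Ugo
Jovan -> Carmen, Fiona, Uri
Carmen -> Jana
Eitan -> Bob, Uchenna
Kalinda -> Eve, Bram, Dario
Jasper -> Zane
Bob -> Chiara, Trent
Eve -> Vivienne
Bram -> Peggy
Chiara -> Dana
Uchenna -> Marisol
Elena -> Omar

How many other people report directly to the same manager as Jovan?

Jovan reports to Ines. Ines's other direct reports are Yves, Viggo, Eitan, Dave — 4 peers.

4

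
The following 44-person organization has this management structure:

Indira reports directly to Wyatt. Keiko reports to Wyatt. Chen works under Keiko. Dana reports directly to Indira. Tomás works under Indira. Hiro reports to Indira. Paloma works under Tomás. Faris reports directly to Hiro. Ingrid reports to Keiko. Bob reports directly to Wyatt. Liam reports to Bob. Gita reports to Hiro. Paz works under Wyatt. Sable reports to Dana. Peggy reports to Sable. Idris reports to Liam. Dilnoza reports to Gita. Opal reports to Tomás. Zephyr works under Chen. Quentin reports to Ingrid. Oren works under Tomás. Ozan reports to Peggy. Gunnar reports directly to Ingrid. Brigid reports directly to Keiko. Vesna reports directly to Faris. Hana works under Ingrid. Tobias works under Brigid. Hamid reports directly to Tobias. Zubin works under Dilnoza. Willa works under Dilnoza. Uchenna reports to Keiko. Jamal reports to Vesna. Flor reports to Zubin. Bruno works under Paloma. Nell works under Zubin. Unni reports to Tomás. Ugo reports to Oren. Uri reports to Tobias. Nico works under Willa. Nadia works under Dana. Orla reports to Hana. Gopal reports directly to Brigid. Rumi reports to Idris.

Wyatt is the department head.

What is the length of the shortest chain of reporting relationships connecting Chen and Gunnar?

3

Chen is 1 level below Keiko, and Gunnar is 2 levels below Keiko (their lowest common manager). The shortest path runs up from Chen to Keiko and back down to Gunnar: 1 + 2 = 3 links.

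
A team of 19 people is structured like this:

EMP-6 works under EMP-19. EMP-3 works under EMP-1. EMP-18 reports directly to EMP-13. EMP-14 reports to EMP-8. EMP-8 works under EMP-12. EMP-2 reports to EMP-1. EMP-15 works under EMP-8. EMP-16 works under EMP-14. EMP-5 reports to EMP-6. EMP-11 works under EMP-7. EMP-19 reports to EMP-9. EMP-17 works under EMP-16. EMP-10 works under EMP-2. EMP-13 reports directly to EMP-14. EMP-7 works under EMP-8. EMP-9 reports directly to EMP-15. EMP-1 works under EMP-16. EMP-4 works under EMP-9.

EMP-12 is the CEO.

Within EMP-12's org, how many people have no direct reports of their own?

7

The people in EMP-12's organization with no one reporting to them are EMP-11, EMP-18, EMP-10, EMP-3, EMP-17, EMP-5, EMP-4. That is 7.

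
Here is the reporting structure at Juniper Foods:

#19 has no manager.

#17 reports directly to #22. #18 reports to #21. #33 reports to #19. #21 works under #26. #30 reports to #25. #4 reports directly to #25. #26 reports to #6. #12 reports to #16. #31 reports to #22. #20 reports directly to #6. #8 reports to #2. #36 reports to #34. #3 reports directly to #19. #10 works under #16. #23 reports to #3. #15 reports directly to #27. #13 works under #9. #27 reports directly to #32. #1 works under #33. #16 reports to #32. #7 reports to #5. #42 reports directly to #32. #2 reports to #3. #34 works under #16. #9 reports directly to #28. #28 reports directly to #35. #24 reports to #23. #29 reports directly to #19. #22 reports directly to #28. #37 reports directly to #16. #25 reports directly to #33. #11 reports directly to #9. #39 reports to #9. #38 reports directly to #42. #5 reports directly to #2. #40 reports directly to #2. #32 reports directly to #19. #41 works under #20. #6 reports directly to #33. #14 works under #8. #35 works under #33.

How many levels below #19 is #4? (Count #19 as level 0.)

Chain from #4 up to #19: #4 → #25 → #33 → #19. That is 3 steps up, so #4 is 3 levels below #19.

3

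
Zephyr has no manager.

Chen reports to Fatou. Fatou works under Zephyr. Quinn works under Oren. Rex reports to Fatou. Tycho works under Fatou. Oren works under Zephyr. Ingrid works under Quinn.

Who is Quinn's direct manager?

Oren

Quinn reports directly to Oren.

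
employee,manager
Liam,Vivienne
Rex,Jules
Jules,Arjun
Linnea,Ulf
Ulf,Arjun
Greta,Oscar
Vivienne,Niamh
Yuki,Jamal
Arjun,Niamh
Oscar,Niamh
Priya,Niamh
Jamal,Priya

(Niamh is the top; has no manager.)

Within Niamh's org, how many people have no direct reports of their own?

The people in Niamh's organization with no one reporting to them are Greta, Linnea, Rex, Yuki, Liam. That is 5.

5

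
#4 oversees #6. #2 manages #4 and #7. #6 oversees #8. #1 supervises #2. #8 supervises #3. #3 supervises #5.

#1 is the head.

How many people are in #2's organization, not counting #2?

#2 directly manages #4, #7. Under #4: #6, #8, #3, #5 (4). #7 has no reports. So #2's organization is 2 direct reports plus everyone under them: 5 + 1 = 6.

6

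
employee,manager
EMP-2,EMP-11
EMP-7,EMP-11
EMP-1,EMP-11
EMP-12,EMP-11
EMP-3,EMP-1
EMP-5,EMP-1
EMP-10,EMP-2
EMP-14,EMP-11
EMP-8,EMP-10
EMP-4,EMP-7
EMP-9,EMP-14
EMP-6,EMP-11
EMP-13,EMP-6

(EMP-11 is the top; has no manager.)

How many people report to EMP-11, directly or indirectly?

EMP-11 directly manages EMP-2, EMP-7, EMP-1, EMP-12, EMP-14, EMP-6. Under EMP-2: EMP-10, EMP-8 (2). Under EMP-7: EMP-4 (1). Under EMP-1: EMP-5, EMP-3 (2). EMP-12 has no reports. Under EMP-14: EMP-9 (1). Under EMP-6: EMP-13 (1). So EMP-11's organization is 6 direct reports plus everyone under them: 3 + 2 + 3 + 1 + 2 + 2 = 13.

13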